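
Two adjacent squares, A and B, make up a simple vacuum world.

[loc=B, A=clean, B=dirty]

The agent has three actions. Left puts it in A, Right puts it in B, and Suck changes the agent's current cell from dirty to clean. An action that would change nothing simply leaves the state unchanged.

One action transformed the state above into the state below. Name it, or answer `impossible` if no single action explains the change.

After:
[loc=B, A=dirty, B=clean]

try  Left: in A — A clean, B dirty
try Right: in B — A clean, B dirty
try  Suck: in B — A clean, B clean
no single action produces the after-state

impossible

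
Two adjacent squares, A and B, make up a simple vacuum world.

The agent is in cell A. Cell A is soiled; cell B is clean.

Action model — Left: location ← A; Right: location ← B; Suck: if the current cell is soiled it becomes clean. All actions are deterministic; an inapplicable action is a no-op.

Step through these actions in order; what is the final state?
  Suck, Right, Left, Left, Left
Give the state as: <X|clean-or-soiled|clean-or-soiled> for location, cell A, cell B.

Suck (#1): <A|clean|clean>
Right (#2): <B|clean|clean>
Left (#3): <A|clean|clean>
Left (#4): <A|clean|clean>
Left (#5): <A|clean|clean>

<A|clean|clean>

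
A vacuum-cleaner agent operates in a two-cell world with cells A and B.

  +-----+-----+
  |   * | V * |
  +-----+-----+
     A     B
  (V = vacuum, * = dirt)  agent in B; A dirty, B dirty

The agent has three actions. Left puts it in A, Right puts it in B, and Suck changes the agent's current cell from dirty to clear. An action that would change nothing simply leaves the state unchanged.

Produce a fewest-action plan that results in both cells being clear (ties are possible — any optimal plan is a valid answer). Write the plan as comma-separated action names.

Suck, Left, Suck

1) do Suck; now in B — A dirty, B clear
2) do Left; now in A — A dirty, B clear
3) do Suck; now in A — A clear, B clear
min 3: Suck B + move + Suck A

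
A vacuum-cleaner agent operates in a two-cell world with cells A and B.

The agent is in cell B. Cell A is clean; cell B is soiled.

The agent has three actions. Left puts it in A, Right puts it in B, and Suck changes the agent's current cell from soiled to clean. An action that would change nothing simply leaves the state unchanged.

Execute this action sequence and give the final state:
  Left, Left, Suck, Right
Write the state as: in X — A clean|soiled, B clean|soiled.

in B — A clean, B soiled

[1] after Left: in A — A clean, B soiled
[2] after Left: in A — A clean, B soiled
[3] after Suck: in A — A clean, B soiled
[4] after Right: in B — A clean, B soiled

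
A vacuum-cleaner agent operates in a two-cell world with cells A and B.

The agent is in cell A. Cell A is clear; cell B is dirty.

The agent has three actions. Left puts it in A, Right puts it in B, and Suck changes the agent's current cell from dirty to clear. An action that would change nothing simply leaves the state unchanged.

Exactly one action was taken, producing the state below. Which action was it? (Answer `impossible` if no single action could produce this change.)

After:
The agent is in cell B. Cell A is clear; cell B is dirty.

try  Left: in A — A clear, B dirty
try Right: in B — A clear, B dirty  ← match
try  Suck: in A — A clear, B dirty

Right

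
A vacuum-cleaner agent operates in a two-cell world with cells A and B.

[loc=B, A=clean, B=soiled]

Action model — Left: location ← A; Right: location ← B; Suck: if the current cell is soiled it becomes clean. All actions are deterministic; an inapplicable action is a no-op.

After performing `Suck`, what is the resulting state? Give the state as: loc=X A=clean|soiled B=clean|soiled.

loc=B A=clean B=clean

start: loc=B A=clean B=soiled
1) do Suck; now loc=B A=clean B=clean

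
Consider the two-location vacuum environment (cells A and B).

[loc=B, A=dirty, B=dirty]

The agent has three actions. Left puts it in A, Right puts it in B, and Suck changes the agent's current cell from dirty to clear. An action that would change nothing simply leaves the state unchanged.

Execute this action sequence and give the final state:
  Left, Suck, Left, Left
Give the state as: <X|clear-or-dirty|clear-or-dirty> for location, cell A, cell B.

t=1 Left ⇒ <A|dirty|dirty>
t=2 Suck ⇒ <A|clear|dirty>
t=3 Left ⇒ <A|clear|dirty>
t=4 Left ⇒ <A|clear|dirty>

<A|clear|dirty>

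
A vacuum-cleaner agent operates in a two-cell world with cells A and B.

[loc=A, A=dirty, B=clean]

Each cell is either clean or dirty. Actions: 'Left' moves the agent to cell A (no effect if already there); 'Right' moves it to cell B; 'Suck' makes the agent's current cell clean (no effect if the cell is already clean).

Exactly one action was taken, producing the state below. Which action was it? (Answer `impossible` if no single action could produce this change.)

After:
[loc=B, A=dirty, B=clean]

try  Left: loc=A A=dirty B=clean
try Right: loc=B A=dirty B=clean  ← match
try  Suck: loc=A A=clean B=clean

Right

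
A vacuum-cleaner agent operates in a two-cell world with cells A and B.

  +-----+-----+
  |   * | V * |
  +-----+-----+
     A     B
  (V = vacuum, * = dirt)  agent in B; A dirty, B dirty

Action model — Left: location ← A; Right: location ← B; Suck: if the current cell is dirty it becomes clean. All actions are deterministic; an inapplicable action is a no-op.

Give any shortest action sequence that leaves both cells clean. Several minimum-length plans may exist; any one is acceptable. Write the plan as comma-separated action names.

Suck, Left, Suck

step 1/3 (Suck): <B|dirty|clean>
step 2/3 (Left): <A|dirty|clean>
step 3/3 (Suck): <A|clean|clean>
min 3: Suck B + move + Suck A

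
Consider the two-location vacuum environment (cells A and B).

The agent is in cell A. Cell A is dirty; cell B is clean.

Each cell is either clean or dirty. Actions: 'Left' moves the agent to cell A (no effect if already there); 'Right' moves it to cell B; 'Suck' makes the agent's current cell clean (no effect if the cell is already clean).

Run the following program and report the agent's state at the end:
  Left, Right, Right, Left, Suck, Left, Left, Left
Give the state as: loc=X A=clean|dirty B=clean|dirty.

[1] after Left: loc=A A=dirty B=clean
[2] after Right: loc=B A=dirty B=clean
[3] after Right: loc=B A=dirty B=clean
[4] after Left: loc=A A=dirty B=clean
[5] after Suck: loc=A A=clean B=clean
[6] after Left: loc=A A=clean B=clean
[7] after Left: loc=A A=clean B=clean
[8] after Left: loc=A A=clean B=clean

loc=A A=clean B=clean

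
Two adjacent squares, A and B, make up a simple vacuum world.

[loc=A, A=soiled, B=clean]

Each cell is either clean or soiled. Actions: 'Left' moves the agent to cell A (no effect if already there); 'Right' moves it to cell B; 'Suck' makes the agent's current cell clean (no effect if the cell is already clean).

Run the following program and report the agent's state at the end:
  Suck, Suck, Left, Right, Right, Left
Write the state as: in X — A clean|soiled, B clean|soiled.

in A — A clean, B clean

1. Suck → in A — A clean, B clean
2. Suck → in A — A clean, B clean
3. Left → in A — A clean, B clean
4. Right → in B — A clean, B clean
5. Right → in B — A clean, B clean
6. Left → in A — A clean, B clean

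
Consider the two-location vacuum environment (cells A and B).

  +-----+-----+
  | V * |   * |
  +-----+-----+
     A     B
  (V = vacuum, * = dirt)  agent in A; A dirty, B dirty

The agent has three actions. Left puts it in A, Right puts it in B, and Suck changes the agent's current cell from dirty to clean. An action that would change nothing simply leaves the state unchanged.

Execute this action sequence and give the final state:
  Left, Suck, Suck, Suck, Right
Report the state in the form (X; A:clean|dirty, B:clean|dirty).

(B; A:clean, B:dirty)

1. Left → (A; A:dirty, B:dirty)
2. Suck → (A; A:clean, B:dirty)
3. Suck → (A; A:clean, B:dirty)
4. Suck → (A; A:clean, B:dirty)
5. Right → (B; A:clean, B:dirty)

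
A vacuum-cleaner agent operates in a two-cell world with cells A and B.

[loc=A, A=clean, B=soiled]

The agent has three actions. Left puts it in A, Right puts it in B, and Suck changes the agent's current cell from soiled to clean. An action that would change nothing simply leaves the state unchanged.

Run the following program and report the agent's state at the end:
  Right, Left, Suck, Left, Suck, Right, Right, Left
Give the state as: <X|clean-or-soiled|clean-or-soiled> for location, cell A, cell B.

<A|clean|soiled>

[1] after Right: <B|clean|soiled>
[2] after Left: <A|clean|soiled>
[3] after Suck: <A|clean|soiled>
[4] after Left: <A|clean|soiled>
[5] after Suck: <A|clean|soiled>
[6] after Right: <B|clean|soiled>
[7] after Right: <B|clean|soiled>
[8] after Left: <A|clean|soiled>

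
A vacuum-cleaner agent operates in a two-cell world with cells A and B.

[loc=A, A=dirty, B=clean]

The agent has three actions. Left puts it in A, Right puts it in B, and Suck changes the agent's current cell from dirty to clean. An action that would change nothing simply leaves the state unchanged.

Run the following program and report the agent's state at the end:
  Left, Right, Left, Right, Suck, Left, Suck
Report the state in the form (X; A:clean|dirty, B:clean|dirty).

step 1/7 (Left): (A; A:dirty, B:clean)
step 2/7 (Right): (B; A:dirty, B:clean)
step 3/7 (Left): (A; A:dirty, B:clean)
step 4/7 (Right): (B; A:dirty, B:clean)
step 5/7 (Suck): (B; A:dirty, B:clean)
step 6/7 (Left): (A; A:dirty, B:clean)
step 7/7 (Suck): (A; A:clean, B:clean)

(A; A:clean, B:clean)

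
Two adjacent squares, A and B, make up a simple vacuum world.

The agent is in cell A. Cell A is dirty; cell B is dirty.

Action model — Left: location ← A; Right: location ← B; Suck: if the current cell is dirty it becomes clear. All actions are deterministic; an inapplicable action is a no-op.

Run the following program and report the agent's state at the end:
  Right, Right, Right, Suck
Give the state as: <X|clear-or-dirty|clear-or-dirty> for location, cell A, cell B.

<B|dirty|clear>

step 1/4 (Right): <B|dirty|dirty>
step 2/4 (Right): <B|dirty|dirty>
step 3/4 (Right): <B|dirty|dirty>
step 4/4 (Suck): <B|dirty|clear>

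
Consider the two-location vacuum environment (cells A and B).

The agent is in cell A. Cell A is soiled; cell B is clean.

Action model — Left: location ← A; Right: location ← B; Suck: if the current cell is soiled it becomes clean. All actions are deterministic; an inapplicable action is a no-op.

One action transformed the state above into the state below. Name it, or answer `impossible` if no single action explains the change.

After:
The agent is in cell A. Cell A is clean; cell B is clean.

try  Left: in A — A soiled, B clean
try Right: in B — A soiled, B clean
try  Suck: in A — A clean, B clean  ← match

Suck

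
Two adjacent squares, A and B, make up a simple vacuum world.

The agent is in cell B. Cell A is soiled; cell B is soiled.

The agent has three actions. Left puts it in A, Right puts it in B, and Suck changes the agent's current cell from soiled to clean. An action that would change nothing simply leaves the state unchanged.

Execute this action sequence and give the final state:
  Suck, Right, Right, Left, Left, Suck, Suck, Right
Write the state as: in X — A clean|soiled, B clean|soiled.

Suck (#1): in B — A soiled, B clean
Right (#2): in B — A soiled, B clean
Right (#3): in B — A soiled, B clean
Left (#4): in A — A soiled, B clean
Left (#5): in A — A soiled, B clean
Suck (#6): in A — A clean, B clean
Suck (#7): in A — A clean, B clean
Right (#8): in B — A clean, B clean

in B — A clean, B clean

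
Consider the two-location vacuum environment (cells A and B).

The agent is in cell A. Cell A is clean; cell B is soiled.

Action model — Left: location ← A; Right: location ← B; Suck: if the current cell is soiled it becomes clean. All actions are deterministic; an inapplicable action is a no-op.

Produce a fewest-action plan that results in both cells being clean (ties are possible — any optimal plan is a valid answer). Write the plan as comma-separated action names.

Right, Suck

[1] after Right: loc=B A=clean B=soiled
[2] after Suck: loc=B A=clean B=clean
min 2: go B then Suck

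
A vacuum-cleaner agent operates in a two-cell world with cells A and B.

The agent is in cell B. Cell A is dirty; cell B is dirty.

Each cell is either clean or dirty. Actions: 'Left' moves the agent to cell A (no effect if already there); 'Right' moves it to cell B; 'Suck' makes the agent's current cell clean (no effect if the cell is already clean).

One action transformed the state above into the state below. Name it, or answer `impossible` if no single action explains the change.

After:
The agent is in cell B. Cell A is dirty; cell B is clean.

Suck

try  Left: <A|dirty|dirty>
try Right: <B|dirty|dirty>
try  Suck: <B|dirty|clean>  ← match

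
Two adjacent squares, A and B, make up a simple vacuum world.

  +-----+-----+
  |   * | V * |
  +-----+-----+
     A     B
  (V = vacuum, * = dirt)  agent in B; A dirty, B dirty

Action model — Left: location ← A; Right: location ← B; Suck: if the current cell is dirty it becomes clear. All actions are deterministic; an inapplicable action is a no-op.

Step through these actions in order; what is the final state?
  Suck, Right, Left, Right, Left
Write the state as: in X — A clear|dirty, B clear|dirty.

in A — A dirty, B clear

1) do Suck; now in B — A dirty, B clear
2) do Right; now in B — A dirty, B clear
3) do Left; now in A — A dirty, B clear
4) do Right; now in B — A dirty, B clear
5) do Left; now in A — A dirty, B clear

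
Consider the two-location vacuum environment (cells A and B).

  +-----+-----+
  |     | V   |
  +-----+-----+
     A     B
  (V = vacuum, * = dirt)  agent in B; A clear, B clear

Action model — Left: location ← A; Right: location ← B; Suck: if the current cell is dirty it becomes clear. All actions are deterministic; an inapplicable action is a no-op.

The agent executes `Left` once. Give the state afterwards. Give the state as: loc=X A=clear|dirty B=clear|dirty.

loc=A A=clear B=clear

start: loc=B A=clear B=clear
1. Left → loc=A A=clear B=clear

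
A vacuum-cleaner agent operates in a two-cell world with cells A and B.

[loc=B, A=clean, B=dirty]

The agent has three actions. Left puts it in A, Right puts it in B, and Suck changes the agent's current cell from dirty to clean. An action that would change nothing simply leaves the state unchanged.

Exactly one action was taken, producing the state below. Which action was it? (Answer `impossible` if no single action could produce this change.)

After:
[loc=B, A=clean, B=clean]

try  Left: <A|clean|dirty>
try Right: <B|clean|dirty>
try  Suck: <B|clean|clean>  ← match

Suck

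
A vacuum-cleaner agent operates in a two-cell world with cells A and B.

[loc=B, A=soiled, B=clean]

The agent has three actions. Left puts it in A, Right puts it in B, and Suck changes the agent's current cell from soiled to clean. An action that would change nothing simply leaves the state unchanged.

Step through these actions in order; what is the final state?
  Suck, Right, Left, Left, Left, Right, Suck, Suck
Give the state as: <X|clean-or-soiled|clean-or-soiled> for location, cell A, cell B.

<B|soiled|clean>

t=1 Suck ⇒ <B|soiled|clean>
t=2 Right ⇒ <B|soiled|clean>
t=3 Left ⇒ <A|soiled|clean>
t=4 Left ⇒ <A|soiled|clean>
t=5 Left ⇒ <A|soiled|clean>
t=6 Right ⇒ <B|soiled|clean>
t=7 Suck ⇒ <B|soiled|clean>
t=8 Suck ⇒ <B|soiled|clean>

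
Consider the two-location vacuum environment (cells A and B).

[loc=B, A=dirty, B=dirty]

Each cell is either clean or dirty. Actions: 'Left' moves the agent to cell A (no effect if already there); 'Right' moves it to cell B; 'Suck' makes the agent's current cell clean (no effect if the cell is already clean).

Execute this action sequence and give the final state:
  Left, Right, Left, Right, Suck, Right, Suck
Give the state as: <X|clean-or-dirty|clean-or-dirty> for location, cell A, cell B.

step 1/7 (Left): <A|dirty|dirty>
step 2/7 (Right): <B|dirty|dirty>
step 3/7 (Left): <A|dirty|dirty>
step 4/7 (Right): <B|dirty|dirty>
step 5/7 (Suck): <B|dirty|clean>
step 6/7 (Right): <B|dirty|clean>
step 7/7 (Suck): <B|dirty|clean>

<B|dirty|clean>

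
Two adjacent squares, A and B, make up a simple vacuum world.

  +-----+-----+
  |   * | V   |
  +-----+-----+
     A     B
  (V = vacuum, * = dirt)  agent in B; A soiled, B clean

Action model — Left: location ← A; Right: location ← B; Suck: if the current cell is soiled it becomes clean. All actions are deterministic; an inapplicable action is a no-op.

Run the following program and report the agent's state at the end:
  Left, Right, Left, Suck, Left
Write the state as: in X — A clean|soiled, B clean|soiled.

in A — A clean, B clean

t=1 Left ⇒ in A — A soiled, B clean
t=2 Right ⇒ in B — A soiled, B clean
t=3 Left ⇒ in A — A soiled, B clean
t=4 Suck ⇒ in A — A clean, B clean
t=5 Left ⇒ in A — A clean, B clean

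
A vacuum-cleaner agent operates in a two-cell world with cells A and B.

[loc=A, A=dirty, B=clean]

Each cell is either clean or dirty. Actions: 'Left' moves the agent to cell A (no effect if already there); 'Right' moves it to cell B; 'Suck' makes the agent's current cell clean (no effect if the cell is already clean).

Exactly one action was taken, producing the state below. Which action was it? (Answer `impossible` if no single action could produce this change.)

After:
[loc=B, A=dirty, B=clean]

Right

try  Left: in A — A dirty, B clean
try Right: in B — A dirty, B clean  ← match
try  Suck: in A — A clean, B clean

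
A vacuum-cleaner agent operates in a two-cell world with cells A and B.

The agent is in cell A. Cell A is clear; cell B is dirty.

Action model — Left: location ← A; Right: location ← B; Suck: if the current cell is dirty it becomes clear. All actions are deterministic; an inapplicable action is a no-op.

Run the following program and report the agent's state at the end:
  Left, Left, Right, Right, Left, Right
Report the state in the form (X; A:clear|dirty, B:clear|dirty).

1) do Left; now (A; A:clear, B:dirty)
2) do Left; now (A; A:clear, B:dirty)
3) do Right; now (B; A:clear, B:dirty)
4) do Right; now (B; A:clear, B:dirty)
5) do Left; now (A; A:clear, B:dirty)
6) do Right; now (B; A:clear, B:dirty)

(B; A:clear, B:dirty)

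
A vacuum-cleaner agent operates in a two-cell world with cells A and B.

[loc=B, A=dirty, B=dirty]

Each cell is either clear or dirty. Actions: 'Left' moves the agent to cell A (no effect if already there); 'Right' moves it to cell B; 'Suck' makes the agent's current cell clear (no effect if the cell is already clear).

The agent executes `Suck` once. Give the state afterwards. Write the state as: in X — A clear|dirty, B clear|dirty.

in B — A dirty, B clear

start: in B — A dirty, B dirty
t=1 Suck ⇒ in B — A dirty, B clear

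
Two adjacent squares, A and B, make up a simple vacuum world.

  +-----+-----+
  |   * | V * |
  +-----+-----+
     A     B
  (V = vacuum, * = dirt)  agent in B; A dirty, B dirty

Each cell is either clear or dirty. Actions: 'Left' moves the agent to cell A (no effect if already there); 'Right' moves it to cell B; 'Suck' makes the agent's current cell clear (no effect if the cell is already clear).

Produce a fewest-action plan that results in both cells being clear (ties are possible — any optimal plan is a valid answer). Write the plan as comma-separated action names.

Suck, Left, Suck

t=1 Suck ⇒ in B — A dirty, B clear
t=2 Left ⇒ in A — A dirty, B clear
t=3 Suck ⇒ in A — A clear, B clear
min 3: Suck B + move + Suck A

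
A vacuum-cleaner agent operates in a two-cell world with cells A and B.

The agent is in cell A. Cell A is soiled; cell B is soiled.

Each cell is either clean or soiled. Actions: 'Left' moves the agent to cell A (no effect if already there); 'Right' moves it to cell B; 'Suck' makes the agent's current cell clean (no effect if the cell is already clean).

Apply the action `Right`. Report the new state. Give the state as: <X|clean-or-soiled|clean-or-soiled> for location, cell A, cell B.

start: <A|soiled|soiled>
1) do Right; now <B|soiled|soiled>

<B|soiled|soiled>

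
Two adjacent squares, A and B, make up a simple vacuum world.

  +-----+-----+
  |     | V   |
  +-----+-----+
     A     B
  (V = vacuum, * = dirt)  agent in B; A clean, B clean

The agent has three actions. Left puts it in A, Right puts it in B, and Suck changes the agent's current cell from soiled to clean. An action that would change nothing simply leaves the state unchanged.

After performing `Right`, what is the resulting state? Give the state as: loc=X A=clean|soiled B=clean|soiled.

start: loc=B A=clean B=clean
1) do Right; now loc=B A=clean B=clean

loc=B A=clean B=clean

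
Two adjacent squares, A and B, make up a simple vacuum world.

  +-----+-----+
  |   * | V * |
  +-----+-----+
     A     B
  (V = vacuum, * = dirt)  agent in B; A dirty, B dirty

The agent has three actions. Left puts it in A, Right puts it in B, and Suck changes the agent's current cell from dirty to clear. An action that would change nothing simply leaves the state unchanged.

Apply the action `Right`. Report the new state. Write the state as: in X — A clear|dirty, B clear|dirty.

start: in B — A dirty, B dirty
step 1/1 (Right): in B — A dirty, B dirty

in B — A dirty, B dirty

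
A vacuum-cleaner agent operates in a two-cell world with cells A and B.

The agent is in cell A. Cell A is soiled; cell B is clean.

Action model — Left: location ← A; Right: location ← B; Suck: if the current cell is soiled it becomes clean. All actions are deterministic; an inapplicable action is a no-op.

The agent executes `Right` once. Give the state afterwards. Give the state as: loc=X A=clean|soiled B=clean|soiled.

start: loc=A A=soiled B=clean
1. Right → loc=B A=soiled B=clean

loc=B A=soiled B=clean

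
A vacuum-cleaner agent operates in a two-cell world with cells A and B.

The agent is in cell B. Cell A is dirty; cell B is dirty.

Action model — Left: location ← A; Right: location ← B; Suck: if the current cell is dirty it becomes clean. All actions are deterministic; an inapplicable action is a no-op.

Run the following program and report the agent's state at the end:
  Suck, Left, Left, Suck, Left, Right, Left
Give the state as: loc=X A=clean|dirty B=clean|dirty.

loc=A A=clean B=clean

t=1 Suck ⇒ loc=B A=dirty B=clean
t=2 Left ⇒ loc=A A=dirty B=clean
t=3 Left ⇒ loc=A A=dirty B=clean
t=4 Suck ⇒ loc=A A=clean B=clean
t=5 Left ⇒ loc=A A=clean B=clean
t=6 Right ⇒ loc=B A=clean B=clean
t=7 Left ⇒ loc=A A=clean B=clean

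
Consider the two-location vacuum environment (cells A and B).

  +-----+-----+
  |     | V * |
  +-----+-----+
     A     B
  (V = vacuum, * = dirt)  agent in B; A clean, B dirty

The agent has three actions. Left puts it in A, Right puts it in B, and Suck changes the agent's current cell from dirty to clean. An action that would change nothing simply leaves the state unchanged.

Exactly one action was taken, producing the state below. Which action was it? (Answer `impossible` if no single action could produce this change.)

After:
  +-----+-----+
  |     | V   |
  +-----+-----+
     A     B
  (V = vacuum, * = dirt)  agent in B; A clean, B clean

Suck

try  Left: in A — A clean, B dirty
try Right: in B — A clean, B dirty
try  Suck: in B — A clean, B clean  ← match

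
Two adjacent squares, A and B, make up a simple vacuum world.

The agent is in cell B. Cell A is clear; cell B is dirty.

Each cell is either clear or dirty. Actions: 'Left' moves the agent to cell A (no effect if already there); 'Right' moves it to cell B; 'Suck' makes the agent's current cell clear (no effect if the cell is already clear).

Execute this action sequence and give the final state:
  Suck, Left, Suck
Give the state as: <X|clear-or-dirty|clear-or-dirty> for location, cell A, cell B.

step 1/3 (Suck): <B|clear|clear>
step 2/3 (Left): <A|clear|clear>
step 3/3 (Suck): <A|clear|clear>

<A|clear|clear>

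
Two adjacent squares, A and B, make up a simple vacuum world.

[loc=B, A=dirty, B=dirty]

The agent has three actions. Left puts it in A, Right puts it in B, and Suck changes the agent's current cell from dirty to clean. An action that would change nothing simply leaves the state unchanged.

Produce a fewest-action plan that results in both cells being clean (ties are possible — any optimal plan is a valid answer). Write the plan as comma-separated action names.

Suck, Left, Suck

step 1/3 (Suck): (B; A:dirty, B:clean)
step 2/3 (Left): (A; A:dirty, B:clean)
step 3/3 (Suck): (A; A:clean, B:clean)
min 3: Suck B + move + Suck A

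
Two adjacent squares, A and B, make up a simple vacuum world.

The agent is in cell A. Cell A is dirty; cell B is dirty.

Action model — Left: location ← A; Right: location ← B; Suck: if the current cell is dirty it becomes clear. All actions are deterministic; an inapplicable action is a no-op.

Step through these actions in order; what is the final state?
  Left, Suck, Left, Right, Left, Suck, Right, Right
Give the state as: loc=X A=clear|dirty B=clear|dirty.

loc=B A=clear B=dirty

t=1 Left ⇒ loc=A A=dirty B=dirty
t=2 Suck ⇒ loc=A A=clear B=dirty
t=3 Left ⇒ loc=A A=clear B=dirty
t=4 Right ⇒ loc=B A=clear B=dirty
t=5 Left ⇒ loc=A A=clear B=dirty
t=6 Suck ⇒ loc=A A=clear B=dirty
t=7 Right ⇒ loc=B A=clear B=dirty
t=8 Right ⇒ loc=B A=clear B=dirty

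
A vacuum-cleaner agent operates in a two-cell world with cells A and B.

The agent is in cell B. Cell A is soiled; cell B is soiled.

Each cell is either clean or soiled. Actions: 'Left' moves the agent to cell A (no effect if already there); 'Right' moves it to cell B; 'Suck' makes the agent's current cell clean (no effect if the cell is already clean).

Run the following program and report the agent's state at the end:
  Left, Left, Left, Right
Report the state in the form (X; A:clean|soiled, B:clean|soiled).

t=1 Left ⇒ (A; A:soiled, B:soiled)
t=2 Left ⇒ (A; A:soiled, B:soiled)
t=3 Left ⇒ (A; A:soiled, B:soiled)
t=4 Right ⇒ (B; A:soiled, B:soiled)

(B; A:soiled, B:soiled)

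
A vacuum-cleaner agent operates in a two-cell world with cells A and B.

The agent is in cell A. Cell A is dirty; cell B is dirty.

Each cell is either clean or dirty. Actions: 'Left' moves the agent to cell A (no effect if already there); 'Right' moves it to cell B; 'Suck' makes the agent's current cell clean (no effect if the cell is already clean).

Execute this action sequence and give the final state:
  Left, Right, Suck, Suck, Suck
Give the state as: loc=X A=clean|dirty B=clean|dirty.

1. Left → loc=A A=dirty B=dirty
2. Right → loc=B A=dirty B=dirty
3. Suck → loc=B A=dirty B=clean
4. Suck → loc=B A=dirty B=clean
5. Suck → loc=B A=dirty B=clean

loc=B A=dirty B=clean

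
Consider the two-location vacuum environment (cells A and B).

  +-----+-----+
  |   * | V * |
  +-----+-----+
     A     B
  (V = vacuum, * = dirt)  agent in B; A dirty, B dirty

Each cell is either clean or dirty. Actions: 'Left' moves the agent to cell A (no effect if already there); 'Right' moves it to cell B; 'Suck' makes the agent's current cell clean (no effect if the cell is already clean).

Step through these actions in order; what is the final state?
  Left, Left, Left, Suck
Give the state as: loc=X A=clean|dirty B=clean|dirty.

loc=A A=clean B=dirty

Left (#1): loc=A A=dirty B=dirty
Left (#2): loc=A A=dirty B=dirty
Left (#3): loc=A A=dirty B=dirty
Suck (#4): loc=A A=clean B=dirty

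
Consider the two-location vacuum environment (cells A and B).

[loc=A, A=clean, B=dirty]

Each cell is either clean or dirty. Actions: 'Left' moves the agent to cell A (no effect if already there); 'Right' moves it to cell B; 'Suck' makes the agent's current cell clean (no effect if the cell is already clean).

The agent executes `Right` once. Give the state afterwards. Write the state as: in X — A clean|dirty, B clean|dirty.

in B — A clean, B dirty

start: in A — A clean, B dirty
1) do Right; now in B — A clean, B dirty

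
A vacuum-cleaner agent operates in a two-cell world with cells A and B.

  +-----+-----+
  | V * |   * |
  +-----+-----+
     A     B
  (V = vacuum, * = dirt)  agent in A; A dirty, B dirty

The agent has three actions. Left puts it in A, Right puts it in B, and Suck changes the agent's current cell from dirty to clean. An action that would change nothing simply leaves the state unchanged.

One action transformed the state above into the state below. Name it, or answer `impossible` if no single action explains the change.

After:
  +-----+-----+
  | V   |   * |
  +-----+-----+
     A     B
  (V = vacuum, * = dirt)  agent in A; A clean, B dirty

Suck

try  Left: loc=A A=dirty B=dirty
try Right: loc=B A=dirty B=dirty
try  Suck: loc=A A=clean B=dirty  ← match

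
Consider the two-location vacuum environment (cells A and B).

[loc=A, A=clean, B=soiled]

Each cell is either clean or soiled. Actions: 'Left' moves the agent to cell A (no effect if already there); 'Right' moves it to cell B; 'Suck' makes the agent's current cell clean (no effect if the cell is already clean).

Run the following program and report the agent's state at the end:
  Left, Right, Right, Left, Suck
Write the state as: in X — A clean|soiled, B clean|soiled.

in A — A clean, B soiled

1. Left → in A — A clean, B soiled
2. Right → in B — A clean, B soiled
3. Right → in B — A clean, B soiled
4. Left → in A — A clean, B soiled
5. Suck → in A — A clean, B soiled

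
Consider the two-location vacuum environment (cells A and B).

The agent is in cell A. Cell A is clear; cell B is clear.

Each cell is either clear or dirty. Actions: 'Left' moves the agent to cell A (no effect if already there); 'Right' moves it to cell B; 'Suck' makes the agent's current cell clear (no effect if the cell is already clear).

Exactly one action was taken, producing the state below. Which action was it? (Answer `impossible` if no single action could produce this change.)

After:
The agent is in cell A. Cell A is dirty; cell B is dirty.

impossible

try  Left: (A; A:clear, B:clear)
try Right: (B; A:clear, B:clear)
try  Suck: (A; A:clear, B:clear)
no single action produces the after-state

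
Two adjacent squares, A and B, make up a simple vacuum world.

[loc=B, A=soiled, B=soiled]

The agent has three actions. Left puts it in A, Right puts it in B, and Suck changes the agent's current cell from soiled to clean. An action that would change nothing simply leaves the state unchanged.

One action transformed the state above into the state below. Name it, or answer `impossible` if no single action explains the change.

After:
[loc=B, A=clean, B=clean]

try  Left: in A — A soiled, B soiled
try Right: in B — A soiled, B soiled
try  Suck: in B — A soiled, B clean
no single action produces the after-state

impossible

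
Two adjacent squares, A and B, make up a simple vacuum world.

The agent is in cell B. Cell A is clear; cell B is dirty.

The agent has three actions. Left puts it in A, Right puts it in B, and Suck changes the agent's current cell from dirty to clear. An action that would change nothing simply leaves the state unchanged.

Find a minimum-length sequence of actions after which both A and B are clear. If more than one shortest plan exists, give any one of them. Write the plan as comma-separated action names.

step 1/1 (Suck): (B; A:clear, B:clear)
min 1: B is dirty, one Suck

Suck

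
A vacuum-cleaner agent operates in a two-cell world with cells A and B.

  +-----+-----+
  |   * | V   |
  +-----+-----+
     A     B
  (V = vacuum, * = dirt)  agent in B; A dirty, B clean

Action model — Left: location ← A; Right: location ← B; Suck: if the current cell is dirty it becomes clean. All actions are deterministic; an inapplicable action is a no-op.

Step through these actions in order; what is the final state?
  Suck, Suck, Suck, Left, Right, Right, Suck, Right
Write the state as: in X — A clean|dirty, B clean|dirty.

in B — A dirty, B clean

1. Suck → in B — A dirty, B clean
2. Suck → in B — A dirty, B clean
3. Suck → in B — A dirty, B clean
4. Left → in A — A dirty, B clean
5. Right → in B — A dirty, B clean
6. Right → in B — A dirty, B clean
7. Suck → in B — A dirty, B clean
8. Right → in B — A dirty, B clean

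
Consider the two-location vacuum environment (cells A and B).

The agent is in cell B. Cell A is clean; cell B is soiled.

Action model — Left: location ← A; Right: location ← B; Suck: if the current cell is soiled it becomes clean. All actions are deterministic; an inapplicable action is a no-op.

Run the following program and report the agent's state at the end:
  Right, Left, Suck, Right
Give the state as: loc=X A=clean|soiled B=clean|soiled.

1) do Right; now loc=B A=clean B=soiled
2) do Left; now loc=A A=clean B=soiled
3) do Suck; now loc=A A=clean B=soiled
4) do Right; now loc=B A=clean B=soiled

loc=B A=clean B=soiled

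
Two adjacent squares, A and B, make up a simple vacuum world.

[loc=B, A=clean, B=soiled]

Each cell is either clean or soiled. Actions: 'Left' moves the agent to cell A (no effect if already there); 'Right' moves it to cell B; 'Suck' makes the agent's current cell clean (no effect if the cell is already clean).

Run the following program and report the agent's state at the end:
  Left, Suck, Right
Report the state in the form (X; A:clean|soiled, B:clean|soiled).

step 1/3 (Left): (A; A:clean, B:soiled)
step 2/3 (Suck): (A; A:clean, B:soiled)
step 3/3 (Right): (B; A:clean, B:soiled)

(B; A:clean, B:soiled)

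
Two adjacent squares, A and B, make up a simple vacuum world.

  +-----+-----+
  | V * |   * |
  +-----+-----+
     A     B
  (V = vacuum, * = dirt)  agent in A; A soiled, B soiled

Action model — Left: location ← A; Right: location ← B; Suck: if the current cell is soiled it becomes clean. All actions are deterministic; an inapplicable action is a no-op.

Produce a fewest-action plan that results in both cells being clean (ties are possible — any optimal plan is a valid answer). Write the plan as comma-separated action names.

t=1 Suck ⇒ <A|clean|soiled>
t=2 Right ⇒ <B|clean|soiled>
t=3 Suck ⇒ <B|clean|clean>
min 3: Suck A + move + Suck B

Suck, Right, Suck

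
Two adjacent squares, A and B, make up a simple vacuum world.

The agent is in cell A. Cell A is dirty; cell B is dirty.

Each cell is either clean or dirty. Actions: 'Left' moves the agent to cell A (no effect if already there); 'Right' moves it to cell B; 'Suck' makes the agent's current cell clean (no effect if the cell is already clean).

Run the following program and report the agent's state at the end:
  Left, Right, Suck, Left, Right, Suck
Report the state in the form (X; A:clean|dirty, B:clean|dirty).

(B; A:dirty, B:clean)

step 1/6 (Left): (A; A:dirty, B:dirty)
step 2/6 (Right): (B; A:dirty, B:dirty)
step 3/6 (Suck): (B; A:dirty, B:clean)
step 4/6 (Left): (A; A:dirty, B:clean)
step 5/6 (Right): (B; A:dirty, B:clean)
step 6/6 (Suck): (B; A:dirty, B:clean)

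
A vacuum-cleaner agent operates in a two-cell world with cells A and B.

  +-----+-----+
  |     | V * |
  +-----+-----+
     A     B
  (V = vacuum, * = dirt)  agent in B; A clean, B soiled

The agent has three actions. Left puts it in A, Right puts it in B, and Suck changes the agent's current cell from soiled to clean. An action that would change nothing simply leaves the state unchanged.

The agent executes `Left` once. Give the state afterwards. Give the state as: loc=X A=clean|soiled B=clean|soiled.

start: loc=B A=clean B=soiled
1) do Left; now loc=A A=clean B=soiled

loc=A A=clean B=soiled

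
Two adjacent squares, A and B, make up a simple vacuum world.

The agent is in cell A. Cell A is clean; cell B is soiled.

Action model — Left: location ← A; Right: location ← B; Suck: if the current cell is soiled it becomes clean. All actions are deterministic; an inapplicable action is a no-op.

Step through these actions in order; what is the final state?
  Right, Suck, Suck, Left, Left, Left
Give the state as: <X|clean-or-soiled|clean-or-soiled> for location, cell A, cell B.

<A|clean|clean>

1. Right → <B|clean|soiled>
2. Suck → <B|clean|clean>
3. Suck → <B|clean|clean>
4. Left → <A|clean|clean>
5. Left → <A|clean|clean>
6. Left → <A|clean|clean>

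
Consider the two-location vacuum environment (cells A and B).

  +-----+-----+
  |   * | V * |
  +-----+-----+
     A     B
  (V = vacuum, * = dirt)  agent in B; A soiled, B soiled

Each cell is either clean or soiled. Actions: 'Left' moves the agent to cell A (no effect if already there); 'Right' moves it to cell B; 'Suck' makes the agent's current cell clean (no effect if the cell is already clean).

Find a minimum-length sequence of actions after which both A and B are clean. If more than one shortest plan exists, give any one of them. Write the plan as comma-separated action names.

Suck, Left, Suck

Suck (#1): (B; A:soiled, B:clean)
Left (#2): (A; A:soiled, B:clean)
Suck (#3): (A; A:clean, B:clean)
min 3: Suck B + move + Suck A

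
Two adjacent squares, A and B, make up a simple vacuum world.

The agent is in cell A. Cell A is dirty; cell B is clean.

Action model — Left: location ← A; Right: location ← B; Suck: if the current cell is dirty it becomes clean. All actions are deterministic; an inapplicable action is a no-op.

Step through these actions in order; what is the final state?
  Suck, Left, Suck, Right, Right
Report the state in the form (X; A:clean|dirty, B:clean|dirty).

(B; A:clean, B:clean)

step 1/5 (Suck): (A; A:clean, B:clean)
step 2/5 (Left): (A; A:clean, B:clean)
step 3/5 (Suck): (A; A:clean, B:clean)
step 4/5 (Right): (B; A:clean, B:clean)
step 5/5 (Right): (B; A:clean, B:clean)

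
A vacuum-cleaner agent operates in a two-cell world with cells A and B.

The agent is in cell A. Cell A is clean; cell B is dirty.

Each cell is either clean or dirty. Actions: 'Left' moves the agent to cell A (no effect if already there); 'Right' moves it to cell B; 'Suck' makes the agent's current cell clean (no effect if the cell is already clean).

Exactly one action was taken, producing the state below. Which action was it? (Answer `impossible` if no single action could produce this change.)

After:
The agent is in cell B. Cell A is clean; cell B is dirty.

Right

try  Left: loc=A A=clean B=dirty
try Right: loc=B A=clean B=dirty  ← match
try  Suck: loc=A A=clean B=dirty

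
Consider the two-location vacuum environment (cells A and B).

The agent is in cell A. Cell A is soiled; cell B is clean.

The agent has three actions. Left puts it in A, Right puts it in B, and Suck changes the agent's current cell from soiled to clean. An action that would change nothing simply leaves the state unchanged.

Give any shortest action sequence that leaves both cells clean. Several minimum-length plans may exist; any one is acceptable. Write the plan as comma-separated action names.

Suck

step 1/1 (Suck): <A|clean|clean>
min 1: A is soiled, one Suck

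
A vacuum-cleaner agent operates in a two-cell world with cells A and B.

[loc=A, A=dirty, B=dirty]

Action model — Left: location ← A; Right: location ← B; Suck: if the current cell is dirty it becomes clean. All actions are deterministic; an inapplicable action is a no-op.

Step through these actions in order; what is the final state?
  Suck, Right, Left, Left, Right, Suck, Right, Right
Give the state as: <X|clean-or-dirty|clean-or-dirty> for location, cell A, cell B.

<B|clean|clean>

Suck (#1): <A|clean|dirty>
Right (#2): <B|clean|dirty>
Left (#3): <A|clean|dirty>
Left (#4): <A|clean|dirty>
Right (#5): <B|clean|dirty>
Suck (#6): <B|clean|clean>
Right (#7): <B|clean|clean>
Right (#8): <B|clean|clean>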